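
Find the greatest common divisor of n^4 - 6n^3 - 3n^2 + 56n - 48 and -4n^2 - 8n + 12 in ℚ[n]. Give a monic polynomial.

Apply the Euclidean algorithm:
  n^4 - 6n^3 - 3n^2 + 56n - 48 = (-(1/4)n^2 + 2n - 4)(-4n^2 - 8n + 12) + (0)
Last nonzero remainder: -4n^2 - 8n + 12. Dividing through by -4 gives the monic gcd n^2 + 2n - 3.

n^2 + 2n - 3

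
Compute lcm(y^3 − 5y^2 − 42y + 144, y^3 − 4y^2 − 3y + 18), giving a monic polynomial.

Repeated division with remainder:
  y^3 − 5y^2 − 42y + 144 = (y^3 − 4y^2 − 3y + 18) + (−y^2 − 39y + 126)
  y^3 − 4y^2 − 3y + 18 = (−y + 43)(−y^2 − 39y + 126) + (1800y − 5400)
  −y^2 − 39y + 126 = (−(1/1800)y − 7/300)(1800y − 5400) + (0)
Last nonzero remainder: 1800y − 5400. Dividing through by 1800 gives the monic gcd y − 3.
Then lcm(f, g) = f·g / gcd(f, g); expanding and making the result monic gives the answer.

y^5 − 6y^4 − 43y^3 + 216y^2 + 108y − 864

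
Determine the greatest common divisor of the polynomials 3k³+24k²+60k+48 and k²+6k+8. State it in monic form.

Euclidean algorithm in ℚ[k]:
  3k³+24k²+60k+48 = (3k+6)(k²+6k+8) + (0)
The last nonzero remainder k²+6k+8 is already monic.

k²+6k+8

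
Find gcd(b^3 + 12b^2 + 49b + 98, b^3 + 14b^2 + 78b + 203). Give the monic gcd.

b + 7

Apply the Euclidean algorithm:
  b^3 + 12b^2 + 49b + 98 = (b^3 + 14b^2 + 78b + 203) + (-2b^2 - 29b - 105)
  b^3 + 14b^2 + 78b + 203 = (-(1/2)b + 1/4)(-2b^2 - 29b - 105) + ((131/4)b + 917/4)
  -2b^2 - 29b - 105 = (-(8/131)b - 60/131)((131/4)b + 917/4) + (0)
Last nonzero remainder: (131/4)b + 917/4. Dividing through by 131/4 gives the monic gcd b + 7.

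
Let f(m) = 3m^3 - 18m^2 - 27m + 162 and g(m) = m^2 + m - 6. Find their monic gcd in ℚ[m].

m + 3

Euclidean algorithm in ℚ[m]:
  3m^3 - 18m^2 - 27m + 162 = (3m - 21)(m^2 + m - 6) + (12m + 36)
  m^2 + m - 6 = ((1/12)m - 1/6)(12m + 36) + (0)
Last nonzero remainder: 12m + 36. Dividing through by 12 gives the monic gcd m + 3.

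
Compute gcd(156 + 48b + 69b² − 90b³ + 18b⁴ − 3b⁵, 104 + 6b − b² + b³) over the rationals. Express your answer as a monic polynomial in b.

By polynomial division,
  −3b⁵ + 18b⁴ − 90b³ + 69b² + 48b + 156 = (−3b² + 15b − 57)(b³ − b² + 6b + 104) + (234b² − 1170b + 6084)
  b³ − b² + 6b + 104 = ((1/234)b + 2/117)(234b² − 1170b + 6084) + (0)
Last nonzero remainder: 234b² − 1170b + 6084. Dividing through by 234 gives the monic gcd b² − 5b + 26.

26 − 5b + b²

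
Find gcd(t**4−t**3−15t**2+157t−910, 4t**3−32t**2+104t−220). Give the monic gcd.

t−5

Apply the Euclidean algorithm:
  t**4−t**3−15t**2+157t−910 = ((1/4)t+7/4)(4t**3−32t**2+104t−220) + (15t**2+30t−525)
  4t**3−32t**2+104t−220 = ((4/15)t−8/3)(15t**2+30t−525) + (324t−1620)
  15t**2+30t−525 = ((5/108)t+35/108)(324t−1620) + (0)
Last nonzero remainder: 324t−1620. Dividing through by 324 gives the monic gcd t−5.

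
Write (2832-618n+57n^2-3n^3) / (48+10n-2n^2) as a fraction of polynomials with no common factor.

Apply the Euclidean algorithm:
  -3n^3+57n^2-618n+2832 = ((3/2)n-21)(-2n^2+10n+48) + (-480n+3840)
  -2n^2+10n+48 = ((1/240)n+1/80)(-480n+3840) + (0)
Last nonzero remainder: -480n+3840. Dividing through by -480 gives the monic gcd n-8.
Cancel n-8 from numerator and denominator to get the reduced form.

(354-33n+3n^2)/(6+2n)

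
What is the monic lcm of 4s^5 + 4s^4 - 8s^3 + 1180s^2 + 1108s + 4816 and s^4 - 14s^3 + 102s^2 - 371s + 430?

Euclidean algorithm in ℚ[s]:
  4s^5 + 4s^4 - 8s^3 + 1180s^2 + 1108s + 4816 = (4s + 60)(s^4 - 14s^3 + 102s^2 - 371s + 430) + (424s^3 - 3456s^2 + 21648s - 20984)
  s^4 - 14s^3 + 102s^2 - 371s + 430 = ((1/424)s - 155/11236)(424s^3 - 3456s^2 + 21648s - 20984) + ((9180/2809)s^2 - (64260/2809)s + 394740/2809)
  424s^3 - 3456s^2 + 21648s - 20984 = ((297754/2295)s - 342698/2295)((9180/2809)s^2 - (64260/2809)s + 394740/2809) + (0)
Last nonzero remainder: (9180/2809)s^2 - (64260/2809)s + 394740/2809. Dividing through by 9180/2809 gives the monic gcd s^2 - 7s + 43.
Then lcm(f, g) = f·g / gcd(f, g); expanding and making the result monic gives the answer.

s^7 - 6s^6 + s^5 + 319s^4 - 1808s^3 + 2215s^2 - 5658s + 12040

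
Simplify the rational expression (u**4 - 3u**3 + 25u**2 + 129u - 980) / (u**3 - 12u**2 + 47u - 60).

(u**3 + u**2 + 29u + 245)/(u**2 - 8u + 15)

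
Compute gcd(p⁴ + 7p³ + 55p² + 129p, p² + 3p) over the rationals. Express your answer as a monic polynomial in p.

Euclidean algorithm in ℚ[p]:
  p⁴ + 7p³ + 55p² + 129p = (p² + 4p + 43)(p² + 3p) + (0)
The last nonzero remainder p² + 3p is already monic.

p² + 3p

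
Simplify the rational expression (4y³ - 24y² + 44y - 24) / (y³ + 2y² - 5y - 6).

Euclidean algorithm in ℚ[y]:
  4y³ - 24y² + 44y - 24 = (4)(y³ + 2y² - 5y - 6) + (-32y² + 64y)
  y³ + 2y² - 5y - 6 = (-(1/32)y - 1/8)(-32y² + 64y) + (3y - 6)
  -32y² + 64y = (-(32/3)y)(3y - 6) + (0)
Last nonzero remainder: 3y - 6. Dividing through by 3 gives the monic gcd y - 2.
Cancel y - 2 from numerator and denominator to get the reduced form.

(4y² - 16y + 12)/(y² + 4y + 3)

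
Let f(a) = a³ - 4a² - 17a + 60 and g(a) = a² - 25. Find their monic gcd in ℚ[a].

Euclidean algorithm in ℚ[a]:
  a³ - 4a² - 17a + 60 = (a - 4)(a² - 25) + (8a - 40)
  a² - 25 = ((1/8)a + 5/8)(8a - 40) + (0)
Last nonzero remainder: 8a - 40. Dividing through by 8 gives the monic gcd a - 5.

a - 5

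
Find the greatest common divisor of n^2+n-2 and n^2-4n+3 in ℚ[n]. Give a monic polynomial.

By polynomial division,
  n^2+n-2 = (n^2-4n+3) + (5n-5)
  n^2-4n+3 = ((1/5)n-3/5)(5n-5) + (0)
Last nonzero remainder: 5n-5. Dividing through by 5 gives the monic gcd n-1.

n-1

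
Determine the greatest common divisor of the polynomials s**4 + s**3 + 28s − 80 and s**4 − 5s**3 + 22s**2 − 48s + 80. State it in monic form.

s**2 − s + 10

Euclidean algorithm in ℚ[s]:
  s**4 + s**3 + 28s − 80 = (s**4 − 5s**3 + 22s**2 − 48s + 80) + (6s**3 − 22s**2 + 76s − 160)
  s**4 − 5s**3 + 22s**2 − 48s + 80 = ((1/6)s − 2/9)(6s**3 − 22s**2 + 76s − 160) + ((40/9)s**2 − (40/9)s + 400/9)
  6s**3 − 22s**2 + 76s − 160 = ((27/20)s − 18/5)((40/9)s**2 − (40/9)s + 400/9) + (0)
Last nonzero remainder: (40/9)s**2 − (40/9)s + 400/9. Dividing through by 40/9 gives the monic gcd s**2 − s + 10.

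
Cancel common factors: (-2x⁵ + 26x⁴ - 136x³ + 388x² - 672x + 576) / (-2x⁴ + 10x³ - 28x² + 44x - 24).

Repeated division with remainder:
  -2x⁵ + 26x⁴ - 136x³ + 388x² - 672x + 576 = (x - 8)(-2x⁴ + 10x³ - 28x² + 44x - 24) + (-28x³ + 120x² - 296x + 384)
  -2x⁴ + 10x³ - 28x² + 44x - 24 = ((1/14)x - 5/98)(-28x³ + 120x² - 296x + 384) + (-(36/49)x² + (72/49)x - 216/49)
  -28x³ + 120x² - 296x + 384 = ((343/9)x - 784/9)(-(36/49)x² + (72/49)x - 216/49) + (0)
Last nonzero remainder: -(36/49)x² + (72/49)x - 216/49. Dividing through by -36/49 gives the monic gcd x² - 2x + 6.
Cancel x² - 2x + 6 from numerator and denominator to get the reduced form.

(x³ - 11x² + 40x - 48)/(x² - 3x + 2)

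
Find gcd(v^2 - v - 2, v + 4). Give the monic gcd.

1

Euclidean algorithm in ℚ[v]:
  v^2 - v - 2 = (v - 5)(v + 4) + (18)
  v + 4 = ((1/18)v + 2/9)(18) + (0)
The last nonzero remainder is the constant 18, so the polynomials are coprime and gcd = 1.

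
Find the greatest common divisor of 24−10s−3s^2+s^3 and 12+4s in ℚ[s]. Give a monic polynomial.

3+s

Euclidean algorithm in ℚ[s]:
  s^3−3s^2−10s+24 = ((1/4)s^2−(3/2)s+2)(4s+12) + (0)
Last nonzero remainder: 4s+12. Dividing through by 4 gives the monic gcd s+3.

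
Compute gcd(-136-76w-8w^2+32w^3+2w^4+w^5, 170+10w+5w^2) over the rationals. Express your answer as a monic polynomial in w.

34+2w+w^2

Repeated division with remainder:
  w^5+2w^4+32w^3-8w^2-76w-136 = ((1/5)w^3-(2/5)w-4/5)(5w^2+10w+170) + (0)
Last nonzero remainder: 5w^2+10w+170. Dividing through by 5 gives the monic gcd w^2+2w+34.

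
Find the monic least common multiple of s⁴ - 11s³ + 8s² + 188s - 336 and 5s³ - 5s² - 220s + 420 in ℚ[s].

Apply the Euclidean algorithm:
  s⁴ - 11s³ + 8s² + 188s - 336 = ((1/5)s - 2)(5s³ - 5s² - 220s + 420) + (42s² - 336s + 504)
  5s³ - 5s² - 220s + 420 = ((5/42)s + 5/6)(42s² - 336s + 504) + (0)
Last nonzero remainder: 42s² - 336s + 504. Dividing through by 42 gives the monic gcd s² - 8s + 12.
Then lcm(f, g) = f·g / gcd(f, g); expanding and making the result monic gives the answer.

s⁵ - 4s⁴ - 69s³ + 244s² + 980s - 2352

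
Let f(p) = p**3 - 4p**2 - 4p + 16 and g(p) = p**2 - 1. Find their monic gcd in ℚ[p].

Apply the Euclidean algorithm:
  p**3 - 4p**2 - 4p + 16 = (p - 4)(p**2 - 1) + (-3p + 12)
  p**2 - 1 = (-(1/3)p - 4/3)(-3p + 12) + (15)
  -3p + 12 = (-(1/5)p + 4/5)(15) + (0)
The last nonzero remainder is the constant 15, so the polynomials are coprime and gcd = 1.

1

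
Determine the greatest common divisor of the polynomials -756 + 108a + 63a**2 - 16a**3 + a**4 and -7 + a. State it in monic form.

Repeated division with remainder:
  a**4 - 16a**3 + 63a**2 + 108a - 756 = (a**3 - 9a**2 + 108)(a - 7) + (0)
The last nonzero remainder a - 7 is already monic.

-7 + a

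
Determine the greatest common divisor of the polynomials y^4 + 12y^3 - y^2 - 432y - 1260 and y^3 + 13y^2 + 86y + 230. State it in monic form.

y + 5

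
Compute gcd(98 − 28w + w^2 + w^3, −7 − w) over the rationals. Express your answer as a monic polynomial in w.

By polynomial division,
  w^3 + w^2 − 28w + 98 = (−w^2 + 6w − 14)(−w − 7) + (0)
Last nonzero remainder: −w − 7. Dividing through by −1 gives the monic gcd w + 7.

7 + w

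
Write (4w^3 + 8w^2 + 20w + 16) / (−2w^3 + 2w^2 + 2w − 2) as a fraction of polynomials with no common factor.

(−2w^2 − 2w − 8)/(w^2 − 2w + 1)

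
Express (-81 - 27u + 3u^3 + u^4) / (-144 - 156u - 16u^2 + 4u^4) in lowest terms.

(-9 + u^2)/(-16 - 12u + 4u^2)

Apply the Euclidean algorithm:
  u^4 + 3u^3 - 27u - 81 = (1/4)(4u^4 - 16u^2 - 156u - 144) + (3u^3 + 4u^2 + 12u - 45)
  4u^4 - 16u^2 - 156u - 144 = ((4/3)u - 16/9)(3u^3 + 4u^2 + 12u - 45) + (-(224/9)u^2 - (224/3)u - 224)
  3u^3 + 4u^2 + 12u - 45 = (-(27/224)u + 45/224)(-(224/9)u^2 - (224/3)u - 224) + (0)
Last nonzero remainder: -(224/9)u^2 - (224/3)u - 224. Dividing through by -224/9 gives the monic gcd u^2 + 3u + 9.
Cancel u^2 + 3u + 9 from numerator and denominator to get the reduced form.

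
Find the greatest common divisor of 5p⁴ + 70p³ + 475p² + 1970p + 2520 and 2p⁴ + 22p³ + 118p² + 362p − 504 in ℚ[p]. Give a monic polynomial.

Apply the Euclidean algorithm:
  5p⁴ + 70p³ + 475p² + 1970p + 2520 = (5/2)(2p⁴ + 22p³ + 118p² + 362p − 504) + (15p³ + 180p² + 1065p + 3780)
  2p⁴ + 22p³ + 118p² + 362p − 504 = ((2/15)p − 2/15)(15p³ + 180p² + 1065p + 3780) + (0)
Last nonzero remainder: 15p³ + 180p² + 1065p + 3780. Dividing through by 15 gives the monic gcd p³ + 12p² + 71p + 252.

p³ + 12p² + 71p + 252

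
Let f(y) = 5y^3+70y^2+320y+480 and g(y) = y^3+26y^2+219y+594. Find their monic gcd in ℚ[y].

y+6

By polynomial division,
  5y^3+70y^2+320y+480 = (5)(y^3+26y^2+219y+594) + (-60y^2-775y-2490)
  y^3+26y^2+219y+594 = (-(1/60)y-157/720)(-60y^2-775y-2490) + ((1225/144)y+1225/24)
  -60y^2-775y-2490 = (-(1728/245)y-11952/245)((1225/144)y+1225/24) + (0)
Last nonzero remainder: (1225/144)y+1225/24. Dividing through by 1225/144 gives the monic gcd y+6.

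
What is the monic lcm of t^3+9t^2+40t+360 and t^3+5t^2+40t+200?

t^4+14t^3+85t^2+560t+1800

Euclidean algorithm in ℚ[t]:
  t^3+9t^2+40t+360 = (t^3+5t^2+40t+200) + (4t^2+160)
  t^3+5t^2+40t+200 = ((1/4)t+5/4)(4t^2+160) + (0)
Last nonzero remainder: 4t^2+160. Dividing through by 4 gives the monic gcd t^2+40.
Then lcm(f, g) = f·g / gcd(f, g); expanding and making the result monic gives the answer.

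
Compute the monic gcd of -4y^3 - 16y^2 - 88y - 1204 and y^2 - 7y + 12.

1

Apply the Euclidean algorithm:
  -4y^3 - 16y^2 - 88y - 1204 = (-4y - 44)(y^2 - 7y + 12) + (-348y - 676)
  y^2 - 7y + 12 = (-(1/348)y + 389/15138)(-348y - 676) + (222310/7569)
  -348y - 676 = (-(1317006/111155)y - 2558322/111155)(222310/7569) + (0)
The last nonzero remainder is the constant 222310/7569, so the polynomials are coprime and gcd = 1.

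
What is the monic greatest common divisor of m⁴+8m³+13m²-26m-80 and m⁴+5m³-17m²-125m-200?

m³+10m²+33m+40

Euclidean algorithm in ℚ[m]:
  m⁴+8m³+13m²-26m-80 = (m⁴+5m³-17m²-125m-200) + (3m³+30m²+99m+120)
  m⁴+5m³-17m²-125m-200 = ((1/3)m-5/3)(3m³+30m²+99m+120) + (0)
Last nonzero remainder: 3m³+30m²+99m+120. Dividing through by 3 gives the monic gcd m³+10m²+33m+40.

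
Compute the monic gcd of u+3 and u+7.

Apply the Euclidean algorithm:
  u+3 = (u+7) + (-4)
  u+7 = (-(1/4)u-7/4)(-4) + (0)
The last nonzero remainder is the constant -4, so the polynomials are coprime and gcd = 1.

1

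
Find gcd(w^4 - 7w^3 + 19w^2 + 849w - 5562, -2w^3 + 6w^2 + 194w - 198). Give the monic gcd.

w + 9

Repeated division with remainder:
  w^4 - 7w^3 + 19w^2 + 849w - 5562 = (-(1/2)w + 2)(-2w^3 + 6w^2 + 194w - 198) + (104w^2 + 362w - 5166)
  -2w^3 + 6w^2 + 194w - 198 = (-(1/52)w + 337/2704)(104w^2 + 362w - 5166) + ((66975/1352)w + 602775/1352)
  104w^2 + 362w - 5166 = ((140608/66975)w - 776048/66975)((66975/1352)w + 602775/1352) + (0)
Last nonzero remainder: (66975/1352)w + 602775/1352. Dividing through by 66975/1352 gives the monic gcd w + 9.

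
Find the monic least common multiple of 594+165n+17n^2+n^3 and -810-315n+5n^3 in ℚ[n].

By polynomial division,
  n^3+17n^2+165n+594 = (1/5)(5n^3-315n-810) + (17n^2+228n+756)
  5n^3-315n-810 = ((5/17)n-1140/289)(17n^2+228n+756) + ((104625/289)n+627750/289)
  17n^2+228n+756 = ((4913/104625)n+4046/11625)((104625/289)n+627750/289) + (0)
Last nonzero remainder: (104625/289)n+627750/289. Dividing through by 104625/289 gives the monic gcd n+6.
Then lcm(f, g) = f·g / gcd(f, g); expanding and making the result monic gives the answer.

-16038-8019n-855n^2+36n^3+11n^4+n^5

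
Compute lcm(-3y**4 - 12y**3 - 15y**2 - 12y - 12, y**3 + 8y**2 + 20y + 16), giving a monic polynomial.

y**5 + 8y**4 + 21y**3 + 24y**2 + 20y + 16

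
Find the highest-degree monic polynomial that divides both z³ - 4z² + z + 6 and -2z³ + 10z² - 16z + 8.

z - 2

By polynomial division,
  z³ - 4z² + z + 6 = (-1/2)(-2z³ + 10z² - 16z + 8) + (z² - 7z + 10)
  -2z³ + 10z² - 16z + 8 = (-2z - 4)(z² - 7z + 10) + (-24z + 48)
  z² - 7z + 10 = (-(1/24)z + 5/24)(-24z + 48) + (0)
Last nonzero remainder: -24z + 48. Dividing through by -24 gives the monic gcd z - 2.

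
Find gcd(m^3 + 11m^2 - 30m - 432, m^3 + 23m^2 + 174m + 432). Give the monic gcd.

m^2 + 17m + 72

Euclidean algorithm in ℚ[m]:
  m^3 + 11m^2 - 30m - 432 = (m^3 + 23m^2 + 174m + 432) + (-12m^2 - 204m - 864)
  m^3 + 23m^2 + 174m + 432 = (-(1/12)m - 1/2)(-12m^2 - 204m - 864) + (0)
Last nonzero remainder: -12m^2 - 204m - 864. Dividing through by -12 gives the monic gcd m^2 + 17m + 72.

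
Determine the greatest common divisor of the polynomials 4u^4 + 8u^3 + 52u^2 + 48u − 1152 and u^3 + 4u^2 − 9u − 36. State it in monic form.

u^2 + u − 12

Apply the Euclidean algorithm:
  4u^4 + 8u^3 + 52u^2 + 48u − 1152 = (4u − 8)(u^3 + 4u^2 − 9u − 36) + (120u^2 + 120u − 1440)
  u^3 + 4u^2 − 9u − 36 = ((1/120)u + 1/40)(120u^2 + 120u − 1440) + (0)
Last nonzero remainder: 120u^2 + 120u − 1440. Dividing through by 120 gives the monic gcd u^2 + u − 12.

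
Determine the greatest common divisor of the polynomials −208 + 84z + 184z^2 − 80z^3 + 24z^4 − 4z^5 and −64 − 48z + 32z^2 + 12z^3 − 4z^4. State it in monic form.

−4 − 3z + z^2

By polynomial division,
  −4z^5 + 24z^4 − 80z^3 + 184z^2 + 84z − 208 = (z − 3)(−4z^4 + 12z^3 + 32z^2 − 48z − 64) + (−76z^3 + 328z^2 + 4z − 400)
  −4z^4 + 12z^3 + 32z^2 − 48z − 64 = ((1/19)z + 25/361)(−76z^3 + 328z^2 + 4z − 400) + ((3276/361)z^2 − (9828/361)z − 13104/361)
  −76z^3 + 328z^2 + 4z − 400 = (−(6859/819)z + 9025/819)((3276/361)z^2 − (9828/361)z − 13104/361) + (0)
Last nonzero remainder: (3276/361)z^2 − (9828/361)z − 13104/361. Dividing through by 3276/361 gives the monic gcd z^2 − 3z − 4.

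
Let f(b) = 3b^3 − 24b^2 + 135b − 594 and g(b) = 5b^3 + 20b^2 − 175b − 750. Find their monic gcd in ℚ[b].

b − 6

Repeated division with remainder:
  3b^3 − 24b^2 + 135b − 594 = (3/5)(5b^3 + 20b^2 − 175b − 750) + (−36b^2 + 240b − 144)
  5b^3 + 20b^2 − 175b − 750 = (−(5/36)b − 40/27)(−36b^2 + 240b − 144) + ((1445/9)b − 2890/3)
  −36b^2 + 240b − 144 = (−(324/1445)b + 216/1445)((1445/9)b − 2890/3) + (0)
Last nonzero remainder: (1445/9)b − 2890/3. Dividing through by 1445/9 gives the monic gcd b − 6.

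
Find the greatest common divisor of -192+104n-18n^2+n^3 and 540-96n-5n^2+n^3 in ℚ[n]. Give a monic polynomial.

-6+n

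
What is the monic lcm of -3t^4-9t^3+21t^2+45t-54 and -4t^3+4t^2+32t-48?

By polynomial division,
  -3t^4-9t^3+21t^2+45t-54 = ((3/4)t+3)(-4t^3+4t^2+32t-48) + (-15t^2-15t+90)
  -4t^3+4t^2+32t-48 = ((4/15)t-8/15)(-15t^2-15t+90) + (0)
Last nonzero remainder: -15t^2-15t+90. Dividing through by -15 gives the monic gcd t^2+t-6.
Then lcm(f, g) = f·g / gcd(f, g); expanding and making the result monic gives the answer.

t^5+t^4-13t^3-t^2+48t-36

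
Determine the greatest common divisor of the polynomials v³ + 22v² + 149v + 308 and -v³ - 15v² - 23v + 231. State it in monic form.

v² + 18v + 77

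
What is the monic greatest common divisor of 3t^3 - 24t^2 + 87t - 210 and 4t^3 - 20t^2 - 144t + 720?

t - 5

Repeated division with remainder:
  3t^3 - 24t^2 + 87t - 210 = (3/4)(4t^3 - 20t^2 - 144t + 720) + (-9t^2 + 195t - 750)
  4t^3 - 20t^2 - 144t + 720 = (-(4/9)t - 200/27)(-9t^2 + 195t - 750) + ((8704/9)t - 43520/9)
  -9t^2 + 195t - 750 = (-(81/8704)t + 675/4352)((8704/9)t - 43520/9) + (0)
Last nonzero remainder: (8704/9)t - 43520/9. Dividing through by 8704/9 gives the monic gcd t - 5.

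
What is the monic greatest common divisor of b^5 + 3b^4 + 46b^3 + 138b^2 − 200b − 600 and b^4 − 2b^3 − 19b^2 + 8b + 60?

b^3 + 3b^2 − 4b − 12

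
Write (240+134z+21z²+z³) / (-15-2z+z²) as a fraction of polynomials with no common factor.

By polynomial division,
  z³+21z²+134z+240 = (z+23)(z²-2z-15) + (195z+585)
  z²-2z-15 = ((1/195)z-1/39)(195z+585) + (0)
Last nonzero remainder: 195z+585. Dividing through by 195 gives the monic gcd z+3.
Cancel z+3 from numerator and denominator to get the reduced form.

(80+18z+z²)/(-5+z)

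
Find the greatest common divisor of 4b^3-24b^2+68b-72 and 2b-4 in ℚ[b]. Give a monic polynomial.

By polynomial division,
  4b^3-24b^2+68b-72 = (2b^2-8b+18)(2b-4) + (0)
Last nonzero remainder: 2b-4. Dividing through by 2 gives the monic gcd b-2.

b-2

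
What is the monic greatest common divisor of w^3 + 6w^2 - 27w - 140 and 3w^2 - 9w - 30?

Apply the Euclidean algorithm:
  w^3 + 6w^2 - 27w - 140 = ((1/3)w + 3)(3w^2 - 9w - 30) + (10w - 50)
  3w^2 - 9w - 30 = ((3/10)w + 3/5)(10w - 50) + (0)
Last nonzero remainder: 10w - 50. Dividing through by 10 gives the monic gcd w - 5.

w - 5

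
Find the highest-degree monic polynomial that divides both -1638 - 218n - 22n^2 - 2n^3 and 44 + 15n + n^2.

1

Apply the Euclidean algorithm:
  -2n^3 - 22n^2 - 218n - 1638 = (-2n + 8)(n^2 + 15n + 44) + (-250n - 1990)
  n^2 + 15n + 44 = (-(1/250)n - 88/3125)(-250n - 1990) + (-7524/625)
  -250n - 1990 = ((78125/3762)n + 621875/3762)(-7524/625) + (0)
The last nonzero remainder is the constant -7524/625, so the polynomials are coprime and gcd = 1.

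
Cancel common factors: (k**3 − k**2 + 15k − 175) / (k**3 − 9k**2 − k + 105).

(k**2 + 4k + 35)/(k**2 − 4k − 21)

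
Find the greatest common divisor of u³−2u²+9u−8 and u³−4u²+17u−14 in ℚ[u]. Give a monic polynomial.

u−1

By polynomial division,
  u³−2u²+9u−8 = (u³−4u²+17u−14) + (2u²−8u+6)
  u³−4u²+17u−14 = ((1/2)u)(2u²−8u+6) + (14u−14)
  2u²−8u+6 = ((1/7)u−3/7)(14u−14) + (0)
Last nonzero remainder: 14u−14. Dividing through by 14 gives the monic gcd u−1.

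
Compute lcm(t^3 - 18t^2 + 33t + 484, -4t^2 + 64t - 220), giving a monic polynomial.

t^4 - 23t^3 + 123t^2 + 319t - 2420

By polynomial division,
  t^3 - 18t^2 + 33t + 484 = (-(1/4)t + 1/2)(-4t^2 + 64t - 220) + (-54t + 594)
  -4t^2 + 64t - 220 = ((2/27)t - 10/27)(-54t + 594) + (0)
Last nonzero remainder: -54t + 594. Dividing through by -54 gives the monic gcd t - 11.
Then lcm(f, g) = f·g / gcd(f, g); expanding and making the result monic gives the answer.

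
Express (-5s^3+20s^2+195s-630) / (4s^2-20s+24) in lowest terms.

(-5s^2+5s+210)/(4s-8)

Repeated division with remainder:
  -5s^3+20s^2+195s-630 = (-(5/4)s-5/4)(4s^2-20s+24) + (200s-600)
  4s^2-20s+24 = ((1/50)s-1/25)(200s-600) + (0)
Last nonzero remainder: 200s-600. Dividing through by 200 gives the monic gcd s-3.
Cancel s-3 from numerator and denominator to get the reduced form.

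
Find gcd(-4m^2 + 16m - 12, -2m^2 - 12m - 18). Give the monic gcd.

Euclidean algorithm in ℚ[m]:
  -4m^2 + 16m - 12 = (2)(-2m^2 - 12m - 18) + (40m + 24)
  -2m^2 - 12m - 18 = (-(1/20)m - 27/100)(40m + 24) + (-288/25)
  40m + 24 = (-(125/36)m - 25/12)(-288/25) + (0)
The last nonzero remainder is the constant -288/25, so the polynomials are coprime and gcd = 1.

1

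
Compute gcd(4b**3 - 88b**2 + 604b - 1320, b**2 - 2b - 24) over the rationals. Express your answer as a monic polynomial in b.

b - 6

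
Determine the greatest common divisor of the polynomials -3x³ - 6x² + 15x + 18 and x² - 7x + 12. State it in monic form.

1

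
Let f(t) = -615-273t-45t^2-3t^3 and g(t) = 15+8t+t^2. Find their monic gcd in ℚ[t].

By polynomial division,
  -3t^3-45t^2-273t-615 = (-3t-21)(t^2+8t+15) + (-60t-300)
  t^2+8t+15 = (-(1/60)t-1/20)(-60t-300) + (0)
Last nonzero remainder: -60t-300. Dividing through by -60 gives the monic gcd t+5.

5+t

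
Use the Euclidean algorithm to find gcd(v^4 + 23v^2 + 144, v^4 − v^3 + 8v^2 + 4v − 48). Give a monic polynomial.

Apply the Euclidean algorithm:
  v^4 + 23v^2 + 144 = (v^4 − v^3 + 8v^2 + 4v − 48) + (v^3 + 15v^2 − 4v + 192)
  v^4 − v^3 + 8v^2 + 4v − 48 = (v − 16)(v^3 + 15v^2 − 4v + 192) + (252v^2 − 252v + 3024)
  v^3 + 15v^2 − 4v + 192 = ((1/252)v + 4/63)(252v^2 − 252v + 3024) + (0)
Last nonzero remainder: 252v^2 − 252v + 3024. Dividing through by 252 gives the monic gcd v^2 − v + 12.

v^2 − v + 12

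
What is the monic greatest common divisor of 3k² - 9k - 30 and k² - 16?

1

By polynomial division,
  3k² - 9k - 30 = (3)(k² - 16) + (-9k + 18)
  k² - 16 = (-(1/9)k - 2/9)(-9k + 18) + (-12)
  -9k + 18 = ((3/4)k - 3/2)(-12) + (0)
The last nonzero remainder is the constant -12, so the polynomials are coprime and gcd = 1.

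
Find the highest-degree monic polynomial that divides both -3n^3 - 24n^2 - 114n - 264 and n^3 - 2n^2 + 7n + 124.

Apply the Euclidean algorithm:
  -3n^3 - 24n^2 - 114n - 264 = (-3)(n^3 - 2n^2 + 7n + 124) + (-30n^2 - 93n + 108)
  n^3 - 2n^2 + 7n + 124 = (-(1/30)n + 17/100)(-30n^2 - 93n + 108) + ((2641/100)n + 2641/25)
  -30n^2 - 93n + 108 = (-(3000/2641)n + 2700/2641)((2641/100)n + 2641/25) + (0)
Last nonzero remainder: (2641/100)n + 2641/25. Dividing through by 2641/100 gives the monic gcd n + 4.

n + 4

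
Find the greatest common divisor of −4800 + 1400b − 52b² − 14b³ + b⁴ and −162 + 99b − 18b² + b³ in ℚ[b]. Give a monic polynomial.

By polynomial division,
  b⁴ − 14b³ − 52b² + 1400b − 4800 = (b + 4)(b³ − 18b² + 99b − 162) + (−79b² + 1166b − 4152)
  b³ − 18b² + 99b − 162 = (−(1/79)b + 256/6241)(−79b² + 1166b − 4152) + (−(8645/6241)b + 51870/6241)
  −79b² + 1166b − 4152 = ((493039/8645)b − 4318772/8645)(−(8645/6241)b + 51870/6241) + (0)
Last nonzero remainder: −(8645/6241)b + 51870/6241. Dividing through by −8645/6241 gives the monic gcd b − 6.

−6 + b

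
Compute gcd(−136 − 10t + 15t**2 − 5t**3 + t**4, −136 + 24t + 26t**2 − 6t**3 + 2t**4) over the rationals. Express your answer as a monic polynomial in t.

Repeated division with remainder:
  t**4 − 5t**3 + 15t**2 − 10t − 136 = (1/2)(2t**4 − 6t**3 + 26t**2 + 24t − 136) + (−2t**3 + 2t**2 − 22t − 68)
  2t**4 − 6t**3 + 26t**2 + 24t − 136 = (−t + 2)(−2t**3 + 2t**2 − 22t − 68) + (0)
Last nonzero remainder: −2t**3 + 2t**2 − 22t − 68. Dividing through by −2 gives the monic gcd t**3 − t**2 + 11t + 34.

34 + 11t − t**2 + t**3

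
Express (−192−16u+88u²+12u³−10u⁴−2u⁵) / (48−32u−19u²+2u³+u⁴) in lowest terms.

(−16+8u+4u²−2u³)/(4−5u+u²)

Euclidean algorithm in ℚ[u]:
  −2u⁵−10u⁴+12u³+88u²−16u−192 = (−2u−6)(u⁴+2u³−19u²−32u+48) + (−14u³−90u²−112u+96)
  u⁴+2u³−19u²−32u+48 = (−(1/14)u+31/98)(−14u³−90u²−112u+96) + ((72/49)u²+(72/7)u+864/49)
  −14u³−90u²−112u+96 = (−(343/36)u+49/9)((72/49)u²+(72/7)u+864/49) + (0)
Last nonzero remainder: (72/49)u²+(72/7)u+864/49. Dividing through by 72/49 gives the monic gcd u²+7u+12.
Cancel u²+7u+12 from numerator and denominator to get the reduced form.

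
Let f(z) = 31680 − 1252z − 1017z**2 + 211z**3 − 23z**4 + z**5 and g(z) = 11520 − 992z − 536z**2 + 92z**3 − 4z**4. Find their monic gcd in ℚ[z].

Apply the Euclidean algorithm:
  z**5 − 23z**4 + 211z**3 − 1017z**2 − 1252z + 31680 = (−(1/4)z)(−4z**4 + 92z**3 − 536z**2 − 992z + 11520) + (77z**3 − 1265z**2 + 1628z + 31680)
  −4z**4 + 92z**3 − 536z**2 − 992z + 11520 = (−(4/77)z + 184/539)(77z**3 − 1265z**2 + 1628z + 31680) + (−(960/49)z**2 + (4800/49)z + 34560/49)
  77z**3 − 1265z**2 + 1628z + 31680 = (−(3773/960)z + 539/12)(−(960/49)z**2 + (4800/49)z + 34560/49) + (0)
Last nonzero remainder: −(960/49)z**2 + (4800/49)z + 34560/49. Dividing through by −960/49 gives the monic gcd z**2 − 5z − 36.

−36 − 5z + z**2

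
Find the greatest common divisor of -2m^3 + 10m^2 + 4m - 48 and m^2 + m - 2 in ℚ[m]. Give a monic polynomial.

m + 2

By polynomial division,
  -2m^3 + 10m^2 + 4m - 48 = (-2m + 12)(m^2 + m - 2) + (-12m - 24)
  m^2 + m - 2 = (-(1/12)m + 1/12)(-12m - 24) + (0)
Last nonzero remainder: -12m - 24. Dividing through by -12 gives the monic gcd m + 2.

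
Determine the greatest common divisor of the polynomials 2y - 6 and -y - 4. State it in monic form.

Apply the Euclidean algorithm:
  2y - 6 = (-2)(-y - 4) + (-14)
  -y - 4 = ((1/14)y + 2/7)(-14) + (0)
The last nonzero remainder is the constant -14, so the polynomials are coprime and gcd = 1.

1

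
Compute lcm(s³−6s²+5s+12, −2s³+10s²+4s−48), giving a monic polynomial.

s⁴−4s³−7s²+22s+24

By polynomial division,
  s³−6s²+5s+12 = (−1/2)(−2s³+10s²+4s−48) + (−s²+7s−12)
  −2s³+10s²+4s−48 = (2s+4)(−s²+7s−12) + (0)
Last nonzero remainder: −s²+7s−12. Dividing through by −1 gives the monic gcd s²−7s+12.
Then lcm(f, g) = f·g / gcd(f, g); expanding and making the result monic gives the answer.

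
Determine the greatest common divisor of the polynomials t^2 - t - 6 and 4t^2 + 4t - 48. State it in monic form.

t - 3

Repeated division with remainder:
  t^2 - t - 6 = (1/4)(4t^2 + 4t - 48) + (-2t + 6)
  4t^2 + 4t - 48 = (-2t - 8)(-2t + 6) + (0)
Last nonzero remainder: -2t + 6. Dividing through by -2 gives the monic gcd t - 3.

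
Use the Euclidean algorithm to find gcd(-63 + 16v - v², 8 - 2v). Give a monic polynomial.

1

By polynomial division,
  -v² + 16v - 63 = ((1/2)v - 6)(-2v + 8) + (-15)
  -2v + 8 = ((2/15)v - 8/15)(-15) + (0)
The last nonzero remainder is the constant -15, so the polynomials are coprime and gcd = 1.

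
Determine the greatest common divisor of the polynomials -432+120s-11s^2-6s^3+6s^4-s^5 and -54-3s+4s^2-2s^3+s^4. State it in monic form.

Repeated division with remainder:
  -s^5+6s^4-6s^3-11s^2+120s-432 = (-s+4)(s^4-2s^3+4s^2-3s-54) + (6s^3-30s^2+78s-216)
  s^4-2s^3+4s^2-3s-54 = ((1/6)s+1/2)(6s^3-30s^2+78s-216) + (6s^2-6s+54)
  6s^3-30s^2+78s-216 = (s-4)(6s^2-6s+54) + (0)
Last nonzero remainder: 6s^2-6s+54. Dividing through by 6 gives the monic gcd s^2-s+9.

9-s+s^2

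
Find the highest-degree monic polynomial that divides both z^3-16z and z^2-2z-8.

z-4

Apply the Euclidean algorithm:
  z^3-16z = (z+2)(z^2-2z-8) + (-4z+16)
  z^2-2z-8 = (-(1/4)z-1/2)(-4z+16) + (0)
Last nonzero remainder: -4z+16. Dividing through by -4 gives the monic gcd z-4.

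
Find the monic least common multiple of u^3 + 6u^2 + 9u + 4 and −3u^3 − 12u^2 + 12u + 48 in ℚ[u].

Repeated division with remainder:
  u^3 + 6u^2 + 9u + 4 = (−1/3)(−3u^3 − 12u^2 + 12u + 48) + (2u^2 + 13u + 20)
  −3u^3 − 12u^2 + 12u + 48 = (−(3/2)u + 15/4)(2u^2 + 13u + 20) + (−(27/4)u − 27)
  2u^2 + 13u + 20 = (−(8/27)u − 20/27)(−(27/4)u − 27) + (0)
Last nonzero remainder: −(27/4)u − 27. Dividing through by −27/4 gives the monic gcd u + 4.
Then lcm(f, g) = f·g / gcd(f, g); expanding and making the result monic gives the answer.

u^5 + 6u^4 + 5u^3 − 20u^2 − 36u − 16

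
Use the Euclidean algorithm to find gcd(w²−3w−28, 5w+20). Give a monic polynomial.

Repeated division with remainder:
  w²−3w−28 = ((1/5)w−7/5)(5w+20) + (0)
Last nonzero remainder: 5w+20. Dividing through by 5 gives the monic gcd w+4.

w+4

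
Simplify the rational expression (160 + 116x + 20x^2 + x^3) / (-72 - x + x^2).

Apply the Euclidean algorithm:
  x^3 + 20x^2 + 116x + 160 = (x + 21)(x^2 - x - 72) + (209x + 1672)
  x^2 - x - 72 = ((1/209)x - 9/209)(209x + 1672) + (0)
Last nonzero remainder: 209x + 1672. Dividing through by 209 gives the monic gcd x + 8.
Cancel x + 8 from numerator and denominator to get the reduced form.

(20 + 12x + x^2)/(-9 + x)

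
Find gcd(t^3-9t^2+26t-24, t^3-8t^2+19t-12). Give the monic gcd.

By polynomial division,
  t^3-9t^2+26t-24 = (t^3-8t^2+19t-12) + (-t^2+7t-12)
  t^3-8t^2+19t-12 = (-t+1)(-t^2+7t-12) + (0)
Last nonzero remainder: -t^2+7t-12. Dividing through by -1 gives the monic gcd t^2-7t+12.

t^2-7t+12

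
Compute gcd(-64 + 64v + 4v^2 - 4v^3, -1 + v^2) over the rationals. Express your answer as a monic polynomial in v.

-1 + v

Euclidean algorithm in ℚ[v]:
  -4v^3 + 4v^2 + 64v - 64 = (-4v + 4)(v^2 - 1) + (60v - 60)
  v^2 - 1 = ((1/60)v + 1/60)(60v - 60) + (0)
Last nonzero remainder: 60v - 60. Dividing through by 60 gives the monic gcd v - 1.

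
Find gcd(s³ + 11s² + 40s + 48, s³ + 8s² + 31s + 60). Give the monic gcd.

Euclidean algorithm in ℚ[s]:
  s³ + 11s² + 40s + 48 = (s³ + 8s² + 31s + 60) + (3s² + 9s - 12)
  s³ + 8s² + 31s + 60 = ((1/3)s + 5/3)(3s² + 9s - 12) + (20s + 80)
  3s² + 9s - 12 = ((3/20)s - 3/20)(20s + 80) + (0)
Last nonzero remainder: 20s + 80. Dividing through by 20 gives the monic gcd s + 4.

s + 4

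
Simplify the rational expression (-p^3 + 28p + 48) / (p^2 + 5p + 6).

Euclidean algorithm in ℚ[p]:
  -p^3 + 28p + 48 = (-p + 5)(p^2 + 5p + 6) + (9p + 18)
  p^2 + 5p + 6 = ((1/9)p + 1/3)(9p + 18) + (0)
Last nonzero remainder: 9p + 18. Dividing through by 9 gives the monic gcd p + 2.
Cancel p + 2 from numerator and denominator to get the reduced form.

(-p^2 + 2p + 24)/(p + 3)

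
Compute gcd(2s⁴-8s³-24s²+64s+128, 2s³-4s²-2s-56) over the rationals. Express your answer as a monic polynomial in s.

s-4

Apply the Euclidean algorithm:
  2s⁴-8s³-24s²+64s+128 = (s-2)(2s³-4s²-2s-56) + (-30s²+116s+16)
  2s³-4s²-2s-56 = (-(1/15)s-28/225)(-30s²+116s+16) + ((3038/225)s-12152/225)
  -30s²+116s+16 = (-(3375/1519)s-450/1519)((3038/225)s-12152/225) + (0)
Last nonzero remainder: (3038/225)s-12152/225. Dividing through by 3038/225 gives the monic gcd s-4.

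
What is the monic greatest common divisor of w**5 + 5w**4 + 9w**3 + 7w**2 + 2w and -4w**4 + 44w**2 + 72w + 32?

w**3 + 4w**2 + 5w + 2

Repeated division with remainder:
  w**5 + 5w**4 + 9w**3 + 7w**2 + 2w = (-(1/4)w - 5/4)(-4w**4 + 44w**2 + 72w + 32) + (20w**3 + 80w**2 + 100w + 40)
  -4w**4 + 44w**2 + 72w + 32 = (-(1/5)w + 4/5)(20w**3 + 80w**2 + 100w + 40) + (0)
Last nonzero remainder: 20w**3 + 80w**2 + 100w + 40. Dividing through by 20 gives the monic gcd w**3 + 4w**2 + 5w + 2.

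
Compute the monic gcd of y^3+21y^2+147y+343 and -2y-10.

By polynomial division,
  y^3+21y^2+147y+343 = (-(1/2)y^2-8y-67/2)(-2y-10) + (8)
  -2y-10 = (-(1/4)y-5/4)(8) + (0)
The last nonzero remainder is the constant 8, so the polynomials are coprime and gcd = 1.

1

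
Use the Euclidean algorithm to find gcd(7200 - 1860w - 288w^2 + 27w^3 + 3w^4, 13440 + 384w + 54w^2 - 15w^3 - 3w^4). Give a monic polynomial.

Repeated division with remainder:
  3w^4 + 27w^3 - 288w^2 - 1860w + 7200 = (-1)(-3w^4 - 15w^3 + 54w^2 + 384w + 13440) + (12w^3 - 234w^2 - 1476w + 20640)
  -3w^4 - 15w^3 + 54w^2 + 384w + 13440 = (-(1/4)w - 49/8)(12w^3 - 234w^2 - 1476w + 20640) + (-(6993/4)w^2 - (6993/2)w + 139860)
  12w^3 - 234w^2 - 1476w + 20640 = (-(16/2331)w + 344/2331)(-(6993/4)w^2 - (6993/2)w + 139860) + (0)
Last nonzero remainder: -(6993/4)w^2 - (6993/2)w + 139860. Dividing through by -6993/4 gives the monic gcd w^2 + 2w - 80.

-80 + 2w + w^2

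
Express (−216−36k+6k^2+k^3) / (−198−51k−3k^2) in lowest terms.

(36−k^2)/(33+3k)

Repeated division with remainder:
  k^3+6k^2−36k−216 = (−(1/3)k+11/3)(−3k^2−51k−198) + (85k+510)
  −3k^2−51k−198 = (−(3/85)k−33/85)(85k+510) + (0)
Last nonzero remainder: 85k+510. Dividing through by 85 gives the monic gcd k+6.
Cancel k+6 from numerator and denominator to get the reduced form.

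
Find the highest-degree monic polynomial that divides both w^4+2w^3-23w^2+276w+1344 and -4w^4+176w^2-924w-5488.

w^2+11w+28

By polynomial division,
  w^4+2w^3-23w^2+276w+1344 = (-1/4)(-4w^4+176w^2-924w-5488) + (2w^3+21w^2+45w-28)
  -4w^4+176w^2-924w-5488 = (-2w+21)(2w^3+21w^2+45w-28) + (-175w^2-1925w-4900)
  2w^3+21w^2+45w-28 = (-(2/175)w+1/175)(-175w^2-1925w-4900) + (0)
Last nonzero remainder: -175w^2-1925w-4900. Dividing through by -175 gives the monic gcd w^2+11w+28.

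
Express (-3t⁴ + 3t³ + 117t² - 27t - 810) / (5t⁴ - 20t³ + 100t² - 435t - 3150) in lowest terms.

(-3t² - 6t + 45)/(5t² - 5t + 175)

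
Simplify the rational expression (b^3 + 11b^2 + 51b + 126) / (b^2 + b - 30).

(b^2 + 5b + 21)/(b - 5)

Repeated division with remainder:
  b^3 + 11b^2 + 51b + 126 = (b + 10)(b^2 + b - 30) + (71b + 426)
  b^2 + b - 30 = ((1/71)b - 5/71)(71b + 426) + (0)
Last nonzero remainder: 71b + 426. Dividing through by 71 gives the monic gcd b + 6.
Cancel b + 6 from numerator and denominator to get the reduced form.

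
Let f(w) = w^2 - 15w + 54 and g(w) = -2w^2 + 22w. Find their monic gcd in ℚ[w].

Apply the Euclidean algorithm:
  w^2 - 15w + 54 = (-1/2)(-2w^2 + 22w) + (-4w + 54)
  -2w^2 + 22w = ((1/2)w + 5/4)(-4w + 54) + (-135/2)
  -4w + 54 = ((8/135)w - 4/5)(-135/2) + (0)
The last nonzero remainder is the constant -135/2, so the polynomials are coprime and gcd = 1.

1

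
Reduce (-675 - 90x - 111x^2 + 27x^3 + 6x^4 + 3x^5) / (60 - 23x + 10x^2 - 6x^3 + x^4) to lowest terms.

(45 + 12x + 3x^2)/(-4 + x)

Apply the Euclidean algorithm:
  3x^5 + 6x^4 + 27x^3 - 111x^2 - 90x - 675 = (3x + 24)(x^4 - 6x^3 + 10x^2 - 23x + 60) + (141x^3 - 282x^2 + 282x - 2115)
  x^4 - 6x^3 + 10x^2 - 23x + 60 = ((1/141)x - 4/141)(141x^3 - 282x^2 + 282x - 2115) + (0)
Last nonzero remainder: 141x^3 - 282x^2 + 282x - 2115. Dividing through by 141 gives the monic gcd x^3 - 2x^2 + 2x - 15.
Cancel x^3 - 2x^2 + 2x - 15 from numerator and denominator to get the reduced form.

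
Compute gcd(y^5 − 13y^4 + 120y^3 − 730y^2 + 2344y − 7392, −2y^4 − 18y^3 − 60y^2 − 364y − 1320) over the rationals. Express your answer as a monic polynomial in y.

y^2 − 2y + 22

Euclidean algorithm in ℚ[y]:
  y^5 − 13y^4 + 120y^3 − 730y^2 + 2344y − 7392 = (−(1/2)y + 11)(−2y^4 − 18y^3 − 60y^2 − 364y − 1320) + (288y^3 − 252y^2 + 5688y + 7128)
  −2y^4 − 18y^3 − 60y^2 − 364y − 1320 = (−(1/144)y − 79/1152)(288y^3 − 252y^2 + 5688y + 7128) + (−(1209/32)y^2 + (1209/16)y − 13299/16)
  288y^3 − 252y^2 + 5688y + 7128 = (−(3072/403)y − 3456/403)(−(1209/32)y^2 + (1209/16)y − 13299/16) + (0)
Last nonzero remainder: −(1209/32)y^2 + (1209/16)y − 13299/16. Dividing through by −1209/32 gives the monic gcd y^2 − 2y + 22.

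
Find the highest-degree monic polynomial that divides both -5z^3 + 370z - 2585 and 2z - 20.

Repeated division with remainder:
  -5z^3 + 370z - 2585 = (-(5/2)z^2 - 25z - 65)(2z - 20) + (-3885)
  2z - 20 = (-(2/3885)z + 4/777)(-3885) + (0)
The last nonzero remainder is the constant -3885, so the polynomials are coprime and gcd = 1.

1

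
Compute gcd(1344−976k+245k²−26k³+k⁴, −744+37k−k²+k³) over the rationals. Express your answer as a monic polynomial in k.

−8+k

By polynomial division,
  k⁴−26k³+245k²−976k+1344 = (k−25)(k³−k²+37k−744) + (183k²+693k−17256)
  k³−k²+37k−744 = ((1/183)k−292/11163)(183k²+693k−17256) + ((556001/3721)k−4448008/3721)
  183k²+693k−17256 = ((680943/556001)k+8026197/556001)((556001/3721)k−4448008/3721) + (0)
Last nonzero remainder: (556001/3721)k−4448008/3721. Dividing through by 556001/3721 gives the monic gcd k−8.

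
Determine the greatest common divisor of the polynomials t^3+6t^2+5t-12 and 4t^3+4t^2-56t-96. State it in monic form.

Euclidean algorithm in ℚ[t]:
  t^3+6t^2+5t-12 = (1/4)(4t^3+4t^2-56t-96) + (5t^2+19t+12)
  4t^3+4t^2-56t-96 = ((4/5)t-56/25)(5t^2+19t+12) + (-(576/25)t-1728/25)
  5t^2+19t+12 = (-(125/576)t-25/144)(-(576/25)t-1728/25) + (0)
Last nonzero remainder: -(576/25)t-1728/25. Dividing through by -576/25 gives the monic gcd t+3.

t+3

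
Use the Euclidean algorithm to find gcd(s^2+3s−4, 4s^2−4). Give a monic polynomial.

Euclidean algorithm in ℚ[s]:
  s^2+3s−4 = (1/4)(4s^2−4) + (3s−3)
  4s^2−4 = ((4/3)s+4/3)(3s−3) + (0)
Last nonzero remainder: 3s−3. Dividing through by 3 gives the monic gcd s−1.

s−1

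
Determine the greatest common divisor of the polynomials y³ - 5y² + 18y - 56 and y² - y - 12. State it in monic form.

Euclidean algorithm in ℚ[y]:
  y³ - 5y² + 18y - 56 = (y - 4)(y² - y - 12) + (26y - 104)
  y² - y - 12 = ((1/26)y + 3/26)(26y - 104) + (0)
Last nonzero remainder: 26y - 104. Dividing through by 26 gives the monic gcd y - 4.

y - 4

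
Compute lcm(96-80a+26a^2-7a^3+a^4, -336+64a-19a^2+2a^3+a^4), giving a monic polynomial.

672-464a+102a^2-23a^3+a^5

By polynomial division,
  a^4-7a^3+26a^2-80a+96 = (a^4+2a^3-19a^2+64a-336) + (-9a^3+45a^2-144a+432)
  a^4+2a^3-19a^2+64a-336 = (-(1/9)a-7/9)(-9a^3+45a^2-144a+432) + (0)
Last nonzero remainder: -9a^3+45a^2-144a+432. Dividing through by -9 gives the monic gcd a^3-5a^2+16a-48.
Then lcm(f, g) = f·g / gcd(f, g); expanding and making the result monic gives the answer.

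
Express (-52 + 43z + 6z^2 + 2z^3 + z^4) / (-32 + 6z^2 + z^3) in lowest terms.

(-13 + 14z - 2z^2 + z^3)/(-8 + 2z + z^2)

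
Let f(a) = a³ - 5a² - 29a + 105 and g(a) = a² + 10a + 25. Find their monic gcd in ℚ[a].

a + 5

Repeated division with remainder:
  a³ - 5a² - 29a + 105 = (a - 15)(a² + 10a + 25) + (96a + 480)
  a² + 10a + 25 = ((1/96)a + 5/96)(96a + 480) + (0)
Last nonzero remainder: 96a + 480. Dividing through by 96 gives the monic gcd a + 5.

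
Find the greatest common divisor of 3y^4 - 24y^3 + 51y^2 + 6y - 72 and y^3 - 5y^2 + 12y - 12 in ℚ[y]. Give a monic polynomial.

Apply the Euclidean algorithm:
  3y^4 - 24y^3 + 51y^2 + 6y - 72 = (3y - 9)(y^3 - 5y^2 + 12y - 12) + (-30y^2 + 150y - 180)
  y^3 - 5y^2 + 12y - 12 = (-(1/30)y)(-30y^2 + 150y - 180) + (6y - 12)
  -30y^2 + 150y - 180 = (-5y + 15)(6y - 12) + (0)
Last nonzero remainder: 6y - 12. Dividing through by 6 gives the monic gcd y - 2.

y - 2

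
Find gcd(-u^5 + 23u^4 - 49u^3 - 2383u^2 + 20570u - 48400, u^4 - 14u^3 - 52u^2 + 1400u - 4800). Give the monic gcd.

u^2 - 18u + 80

Apply the Euclidean algorithm:
  -u^5 + 23u^4 - 49u^3 - 2383u^2 + 20570u - 48400 = (-u + 9)(u^4 - 14u^3 - 52u^2 + 1400u - 4800) + (25u^3 - 515u^2 + 3170u - 5200)
  u^4 - 14u^3 - 52u^2 + 1400u - 4800 = ((1/25)u + 33/125)(25u^3 - 515u^2 + 3170u - 5200) + (-(1071/25)u^2 + (19278/25)u - 17136/5)
  25u^3 - 515u^2 + 3170u - 5200 = (-(625/1071)u + 1625/1071)(-(1071/25)u^2 + (19278/25)u - 17136/5) + (0)
Last nonzero remainder: -(1071/25)u^2 + (19278/25)u - 17136/5. Dividing through by -1071/25 gives the monic gcd u^2 - 18u + 80.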